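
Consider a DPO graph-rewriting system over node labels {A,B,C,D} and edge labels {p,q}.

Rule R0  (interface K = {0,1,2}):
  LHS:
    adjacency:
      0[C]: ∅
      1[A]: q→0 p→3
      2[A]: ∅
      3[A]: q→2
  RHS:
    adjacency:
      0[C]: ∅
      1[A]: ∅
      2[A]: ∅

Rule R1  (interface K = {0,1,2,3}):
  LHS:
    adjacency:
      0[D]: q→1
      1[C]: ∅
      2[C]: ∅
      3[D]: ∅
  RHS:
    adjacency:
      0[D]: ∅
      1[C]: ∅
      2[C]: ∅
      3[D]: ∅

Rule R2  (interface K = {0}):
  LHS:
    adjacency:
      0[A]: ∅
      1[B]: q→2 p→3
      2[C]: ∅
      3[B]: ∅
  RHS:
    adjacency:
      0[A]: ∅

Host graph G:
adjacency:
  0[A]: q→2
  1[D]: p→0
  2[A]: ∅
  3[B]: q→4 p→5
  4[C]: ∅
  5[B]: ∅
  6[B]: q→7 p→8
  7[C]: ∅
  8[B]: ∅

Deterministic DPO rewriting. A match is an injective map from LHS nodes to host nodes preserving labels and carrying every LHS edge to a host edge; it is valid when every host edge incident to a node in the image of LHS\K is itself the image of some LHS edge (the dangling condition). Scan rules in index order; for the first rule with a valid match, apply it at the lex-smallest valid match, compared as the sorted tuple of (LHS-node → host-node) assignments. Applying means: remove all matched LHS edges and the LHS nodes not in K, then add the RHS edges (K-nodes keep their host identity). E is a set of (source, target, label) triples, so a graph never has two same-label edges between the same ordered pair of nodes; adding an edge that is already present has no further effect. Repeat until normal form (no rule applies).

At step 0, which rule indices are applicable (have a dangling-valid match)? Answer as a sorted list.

Answer: [R2]

Steps:
R0: no valid match — LHS pattern not found
R1: no valid match — LHS pattern not found
R2: 4 valid matches — {0↦0, 1↦3, 2↦4, 3↦5}, {0↦0, 1↦6, 2↦7, 3↦8}, {0↦2, 1↦3, 2↦4, 3↦5} (+1 more)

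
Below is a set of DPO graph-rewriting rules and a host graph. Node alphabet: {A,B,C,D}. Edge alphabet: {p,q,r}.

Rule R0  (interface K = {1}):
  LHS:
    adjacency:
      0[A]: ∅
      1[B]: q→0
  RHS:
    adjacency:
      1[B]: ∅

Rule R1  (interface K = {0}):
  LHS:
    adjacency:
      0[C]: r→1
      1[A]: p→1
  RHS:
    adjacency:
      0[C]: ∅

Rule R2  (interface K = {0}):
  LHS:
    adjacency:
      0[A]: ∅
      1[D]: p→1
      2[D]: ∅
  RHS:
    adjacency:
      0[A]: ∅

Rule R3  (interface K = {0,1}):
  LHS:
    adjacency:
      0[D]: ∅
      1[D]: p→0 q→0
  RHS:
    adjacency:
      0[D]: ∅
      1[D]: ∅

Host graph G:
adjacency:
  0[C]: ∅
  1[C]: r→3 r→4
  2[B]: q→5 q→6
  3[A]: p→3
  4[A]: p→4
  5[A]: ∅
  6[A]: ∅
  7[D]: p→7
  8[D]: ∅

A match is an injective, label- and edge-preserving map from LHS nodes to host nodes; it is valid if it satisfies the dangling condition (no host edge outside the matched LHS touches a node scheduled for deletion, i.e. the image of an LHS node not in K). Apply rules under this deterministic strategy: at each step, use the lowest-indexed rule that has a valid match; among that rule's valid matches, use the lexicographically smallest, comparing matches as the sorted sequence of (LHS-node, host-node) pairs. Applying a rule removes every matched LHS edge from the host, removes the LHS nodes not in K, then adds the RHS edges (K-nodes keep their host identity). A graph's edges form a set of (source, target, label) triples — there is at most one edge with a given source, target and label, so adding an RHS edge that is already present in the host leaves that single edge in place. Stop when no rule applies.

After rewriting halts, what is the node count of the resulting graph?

Answer: 5

Rewrite trace:
initial: |V|=9 |E|=7  E = 1-r->3 1-r->4 2-q->5 2-q->6 3-p->3 4-p->4 7-p->7
step 1: apply R0 at {0↦5, 1↦2}  → |V|=8 |E|=6  E = 1-r->3 1-r->4 2-q->6 3-p->3 4-p->4 7-p->7
step 2: apply R0 at {0↦6, 1↦2}  → |V|=7 |E|=5  E = 1-r->3 1-r->4 3-p->3 4-p->4 7-p->7
step 3: apply R1 at {0↦1, 1↦3}  → |V|=6 |E|=3  E = 1-r->4 4-p->4 7-p->7
step 4: apply R1 at {0↦1, 1↦4}  → |V|=5 |E|=1  E = 7-p->7
halt: no rule applies after step 4
NF nodes: {0:C, 1:C, 2:B, 7:D, 8:D}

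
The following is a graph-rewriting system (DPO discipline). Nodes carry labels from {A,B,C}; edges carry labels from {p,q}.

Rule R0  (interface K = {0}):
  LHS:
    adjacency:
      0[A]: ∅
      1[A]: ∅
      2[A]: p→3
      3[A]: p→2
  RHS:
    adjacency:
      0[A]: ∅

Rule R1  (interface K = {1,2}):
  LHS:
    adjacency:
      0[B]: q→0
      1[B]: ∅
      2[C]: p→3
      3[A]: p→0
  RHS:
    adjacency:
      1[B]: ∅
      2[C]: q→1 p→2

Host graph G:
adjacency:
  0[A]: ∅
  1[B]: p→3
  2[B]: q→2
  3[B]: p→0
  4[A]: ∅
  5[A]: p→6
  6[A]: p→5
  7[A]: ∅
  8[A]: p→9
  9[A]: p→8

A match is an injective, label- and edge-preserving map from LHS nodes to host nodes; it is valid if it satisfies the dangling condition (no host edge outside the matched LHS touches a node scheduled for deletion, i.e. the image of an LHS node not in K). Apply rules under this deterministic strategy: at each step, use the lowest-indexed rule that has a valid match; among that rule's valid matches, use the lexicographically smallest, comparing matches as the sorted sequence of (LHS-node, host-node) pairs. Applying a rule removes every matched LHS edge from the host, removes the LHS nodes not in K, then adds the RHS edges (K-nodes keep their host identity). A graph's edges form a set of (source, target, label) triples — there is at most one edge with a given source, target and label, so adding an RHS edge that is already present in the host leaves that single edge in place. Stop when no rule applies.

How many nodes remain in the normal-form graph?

initial: |V|=10 |E|=7  E = 1-p->3 2-q->2 3-p->0 5-p->6 6-p->5 8-p->9 9-p->8
step 1: apply R0 at {0↦0, 1↦4, 2↦5, 3↦6}  → |V|=7 |E|=5  E = 1-p->3 2-q->2 3-p->0 8-p->9 9-p->8
step 2: apply R0 at {0↦0, 1↦7, 2↦8, 3↦9}  → |V|=4 |E|=3  E = 1-p->3 2-q->2 3-p->0
final graph: no rule applies after step 2
NF nodes: {0:A, 1:B, 2:B, 3:B}

Answer: 4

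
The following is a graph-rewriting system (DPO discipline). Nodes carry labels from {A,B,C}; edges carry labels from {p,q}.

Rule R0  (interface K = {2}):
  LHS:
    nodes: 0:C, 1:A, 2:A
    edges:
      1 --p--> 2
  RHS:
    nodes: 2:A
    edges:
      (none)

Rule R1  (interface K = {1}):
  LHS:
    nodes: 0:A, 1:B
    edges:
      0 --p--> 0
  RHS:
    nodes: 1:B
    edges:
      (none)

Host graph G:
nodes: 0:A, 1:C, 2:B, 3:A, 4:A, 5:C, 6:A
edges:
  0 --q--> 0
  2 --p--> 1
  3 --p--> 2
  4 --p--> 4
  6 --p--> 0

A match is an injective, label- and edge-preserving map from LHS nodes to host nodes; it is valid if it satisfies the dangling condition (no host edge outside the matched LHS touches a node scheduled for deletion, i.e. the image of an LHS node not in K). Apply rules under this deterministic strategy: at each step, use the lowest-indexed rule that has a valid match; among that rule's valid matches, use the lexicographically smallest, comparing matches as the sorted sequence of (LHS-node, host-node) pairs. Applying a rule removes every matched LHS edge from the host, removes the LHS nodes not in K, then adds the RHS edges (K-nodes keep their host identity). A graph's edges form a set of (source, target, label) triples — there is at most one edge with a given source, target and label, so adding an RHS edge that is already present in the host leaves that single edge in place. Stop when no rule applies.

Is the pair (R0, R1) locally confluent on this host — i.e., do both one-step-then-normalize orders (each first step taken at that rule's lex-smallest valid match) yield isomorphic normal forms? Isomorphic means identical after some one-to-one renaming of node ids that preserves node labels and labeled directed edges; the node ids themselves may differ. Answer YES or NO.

branch R0-first: apply at {0↦5, 1↦6, 2↦0} → |E|=4, then 1 more step(s) → NF |V|=4 |E|=3 V={0:A, 1:C, 2:B, 3:A} E=0-q->0 2-p->1 3-p->2
branch R1-first: apply at {0↦4, 1↦2} → |E|=4, then 1 more step(s) → NF |V|=4 |E|=3 V={0:A, 1:C, 2:B, 3:A} E=0-q->0 2-p->1 3-p->2
graphs isomorphic (equal up to label-preserving node renaming)

Answer: YES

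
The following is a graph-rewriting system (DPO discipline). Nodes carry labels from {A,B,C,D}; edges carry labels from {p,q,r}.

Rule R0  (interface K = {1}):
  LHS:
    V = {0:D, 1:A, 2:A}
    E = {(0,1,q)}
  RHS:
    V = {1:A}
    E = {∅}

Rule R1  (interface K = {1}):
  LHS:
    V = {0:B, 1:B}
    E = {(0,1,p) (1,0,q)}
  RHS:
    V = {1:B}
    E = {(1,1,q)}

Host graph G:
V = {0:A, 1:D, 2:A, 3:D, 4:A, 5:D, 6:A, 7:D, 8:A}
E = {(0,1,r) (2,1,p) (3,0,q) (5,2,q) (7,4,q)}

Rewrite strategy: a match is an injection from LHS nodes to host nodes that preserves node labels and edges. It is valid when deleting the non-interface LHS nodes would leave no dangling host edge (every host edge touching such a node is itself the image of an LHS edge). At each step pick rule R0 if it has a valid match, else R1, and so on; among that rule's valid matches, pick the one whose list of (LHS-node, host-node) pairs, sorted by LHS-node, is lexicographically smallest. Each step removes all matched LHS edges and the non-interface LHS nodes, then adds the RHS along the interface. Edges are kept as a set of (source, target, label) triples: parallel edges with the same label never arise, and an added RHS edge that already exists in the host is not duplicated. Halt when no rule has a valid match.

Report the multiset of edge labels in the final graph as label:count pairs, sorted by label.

initial: |V|=9 |E|=5  E = 0-r->1 2-p->1 3-q->0 5-q->2 7-q->4
step 1: apply R0 at {0↦3, 1↦0, 2↦6}  → |V|=7 |E|=4  E = 0-r->1 2-p->1 5-q->2 7-q->4
step 2: apply R0 at {0↦5, 1↦2, 2↦8}  → |V|=5 |E|=3  E = 0-r->1 2-p->1 7-q->4
halt: no rule applies after step 2
NF edges: [(0, 1, 'r'), (2, 1, 'p'), (7, 4, 'q')]

Answer: p:1 q:1 r:1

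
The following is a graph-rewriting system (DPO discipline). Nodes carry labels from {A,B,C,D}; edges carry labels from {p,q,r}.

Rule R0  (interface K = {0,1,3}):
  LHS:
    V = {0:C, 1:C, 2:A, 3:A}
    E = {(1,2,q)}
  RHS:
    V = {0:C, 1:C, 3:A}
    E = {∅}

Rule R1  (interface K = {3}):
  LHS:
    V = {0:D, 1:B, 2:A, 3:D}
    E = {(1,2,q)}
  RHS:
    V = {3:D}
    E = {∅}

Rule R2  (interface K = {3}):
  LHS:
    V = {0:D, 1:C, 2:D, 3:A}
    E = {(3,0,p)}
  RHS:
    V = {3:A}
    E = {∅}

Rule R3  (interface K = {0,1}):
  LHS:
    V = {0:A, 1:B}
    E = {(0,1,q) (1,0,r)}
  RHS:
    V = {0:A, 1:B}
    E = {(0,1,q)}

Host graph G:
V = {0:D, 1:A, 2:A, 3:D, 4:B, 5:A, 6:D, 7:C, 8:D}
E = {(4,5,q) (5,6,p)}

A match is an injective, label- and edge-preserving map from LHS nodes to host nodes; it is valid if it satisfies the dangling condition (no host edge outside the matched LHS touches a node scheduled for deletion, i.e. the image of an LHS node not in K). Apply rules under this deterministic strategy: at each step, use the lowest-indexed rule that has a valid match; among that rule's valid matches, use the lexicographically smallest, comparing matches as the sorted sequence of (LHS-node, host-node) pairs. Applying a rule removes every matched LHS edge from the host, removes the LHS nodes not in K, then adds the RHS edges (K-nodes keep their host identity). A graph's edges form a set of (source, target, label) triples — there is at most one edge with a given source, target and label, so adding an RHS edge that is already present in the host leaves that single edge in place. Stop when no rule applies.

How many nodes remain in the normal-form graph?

initial: |V|=9 |E|=2  E = 4-q->5 5-p->6
step 1: apply R2 at {0↦6, 1↦7, 2↦0, 3↦5}  → |V|=6 |E|=1  E = 4-q->5
step 2: apply R1 at {0↦3, 1↦4, 2↦5, 3↦8}  → |V|=3 |E|=0  E = ∅
normal form: no rule applies after step 2
NF nodes: {1:A, 2:A, 8:D}

Answer: 3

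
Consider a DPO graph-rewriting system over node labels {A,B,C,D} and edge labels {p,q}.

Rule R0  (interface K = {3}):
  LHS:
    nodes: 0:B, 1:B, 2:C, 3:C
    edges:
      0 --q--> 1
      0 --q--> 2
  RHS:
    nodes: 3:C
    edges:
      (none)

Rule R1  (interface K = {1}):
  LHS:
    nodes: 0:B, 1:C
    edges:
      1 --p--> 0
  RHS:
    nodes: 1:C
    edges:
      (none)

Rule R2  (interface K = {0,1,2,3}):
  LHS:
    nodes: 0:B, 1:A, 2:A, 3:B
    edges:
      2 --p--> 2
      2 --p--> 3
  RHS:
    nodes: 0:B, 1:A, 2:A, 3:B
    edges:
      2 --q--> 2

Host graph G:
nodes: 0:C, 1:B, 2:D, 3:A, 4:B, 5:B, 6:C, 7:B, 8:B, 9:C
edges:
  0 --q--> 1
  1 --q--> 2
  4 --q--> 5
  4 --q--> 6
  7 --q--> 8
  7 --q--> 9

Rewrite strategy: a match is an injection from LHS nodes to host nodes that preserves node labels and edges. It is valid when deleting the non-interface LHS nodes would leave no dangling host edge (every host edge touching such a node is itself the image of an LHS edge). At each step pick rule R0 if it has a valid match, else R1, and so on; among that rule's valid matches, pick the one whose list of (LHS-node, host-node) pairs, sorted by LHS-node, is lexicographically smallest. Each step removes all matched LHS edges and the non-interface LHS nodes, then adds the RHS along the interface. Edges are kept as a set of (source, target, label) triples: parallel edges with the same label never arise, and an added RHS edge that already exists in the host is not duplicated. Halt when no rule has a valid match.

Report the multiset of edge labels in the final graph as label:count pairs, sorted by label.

[0] host  ⇒  10 nodes, 6 edges  {0-q->1 1-q->2 4-q->5 4-q->6 7-q->8 7-q->9}
[1] R0 @ {0↦4, 1↦5, 2↦6, 3↦0}  ⇒  7 nodes, 4 edges  {0-q->1 1-q->2 7-q->8 7-q->9}
[2] R0 @ {0↦7, 1↦8, 2↦9, 3↦0}  ⇒  4 nodes, 2 edges  {0-q->1 1-q->2}
normal form: no rule applies after step 2
NF edges: [(0, 1, 'q'), (1, 2, 'q')]

Answer: q:2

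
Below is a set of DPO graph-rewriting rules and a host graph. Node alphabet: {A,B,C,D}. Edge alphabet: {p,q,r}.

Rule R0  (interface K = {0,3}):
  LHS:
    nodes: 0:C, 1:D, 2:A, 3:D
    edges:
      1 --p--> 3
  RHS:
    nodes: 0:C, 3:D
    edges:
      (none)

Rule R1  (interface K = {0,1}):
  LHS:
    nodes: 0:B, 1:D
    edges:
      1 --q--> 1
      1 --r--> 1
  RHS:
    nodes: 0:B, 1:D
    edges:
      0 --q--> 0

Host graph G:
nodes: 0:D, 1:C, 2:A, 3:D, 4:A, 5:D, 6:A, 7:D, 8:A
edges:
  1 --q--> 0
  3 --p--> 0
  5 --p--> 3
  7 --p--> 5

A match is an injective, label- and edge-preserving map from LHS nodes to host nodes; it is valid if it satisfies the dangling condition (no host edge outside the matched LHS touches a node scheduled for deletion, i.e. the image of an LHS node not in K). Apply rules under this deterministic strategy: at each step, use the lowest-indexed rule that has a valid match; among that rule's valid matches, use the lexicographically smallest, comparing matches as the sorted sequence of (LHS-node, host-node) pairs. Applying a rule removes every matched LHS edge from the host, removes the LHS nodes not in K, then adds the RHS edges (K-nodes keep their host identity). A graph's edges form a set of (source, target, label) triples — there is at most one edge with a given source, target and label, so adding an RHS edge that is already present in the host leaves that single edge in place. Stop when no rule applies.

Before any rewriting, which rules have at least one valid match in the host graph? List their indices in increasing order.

Answer: [R0]

Steps:
R0: 4 valid matches — {0↦1, 1↦7, 2↦2, 3↦5}, {0↦1, 1↦7, 2↦4, 3↦5}, {0↦1, 1↦7, 2↦6, 3↦5} (+1 more)
R1: no valid match — LHS pattern not found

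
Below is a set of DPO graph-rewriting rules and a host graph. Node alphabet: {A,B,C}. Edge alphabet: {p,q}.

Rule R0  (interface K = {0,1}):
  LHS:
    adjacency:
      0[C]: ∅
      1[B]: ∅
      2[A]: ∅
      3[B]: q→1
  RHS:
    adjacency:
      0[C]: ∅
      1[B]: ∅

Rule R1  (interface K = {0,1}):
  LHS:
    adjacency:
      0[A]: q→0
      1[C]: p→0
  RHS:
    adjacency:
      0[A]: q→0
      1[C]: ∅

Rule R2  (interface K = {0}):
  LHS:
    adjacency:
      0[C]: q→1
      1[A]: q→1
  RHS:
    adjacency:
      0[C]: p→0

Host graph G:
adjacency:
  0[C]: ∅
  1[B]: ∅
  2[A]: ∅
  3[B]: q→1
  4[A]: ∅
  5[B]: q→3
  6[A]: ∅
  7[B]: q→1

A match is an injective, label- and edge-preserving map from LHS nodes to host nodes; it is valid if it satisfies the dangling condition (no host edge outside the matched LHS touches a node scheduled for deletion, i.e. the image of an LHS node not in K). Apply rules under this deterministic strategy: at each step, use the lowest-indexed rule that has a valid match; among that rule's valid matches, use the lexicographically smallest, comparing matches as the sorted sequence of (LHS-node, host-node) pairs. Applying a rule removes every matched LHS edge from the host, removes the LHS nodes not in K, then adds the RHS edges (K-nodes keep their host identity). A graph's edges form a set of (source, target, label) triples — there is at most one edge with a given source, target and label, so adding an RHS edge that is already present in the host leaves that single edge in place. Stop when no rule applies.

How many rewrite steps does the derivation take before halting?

start.  V:8 E:3  edges: 3-q->1 5-q->3 7-q->1
1. fire R0 via {0↦0, 1↦1, 2↦2, 3↦7}  →  V:6 E:2  edges: 3-q->1 5-q->3
2. fire R0 via {0↦0, 1↦3, 2↦4, 3↦5}  →  V:4 E:1  edges: 3-q->1
3. fire R0 via {0↦0, 1↦1, 2↦6, 3↦3}  →  V:2 E:0  edges: ∅
normal form: no rule applies after step 3

Answer: 3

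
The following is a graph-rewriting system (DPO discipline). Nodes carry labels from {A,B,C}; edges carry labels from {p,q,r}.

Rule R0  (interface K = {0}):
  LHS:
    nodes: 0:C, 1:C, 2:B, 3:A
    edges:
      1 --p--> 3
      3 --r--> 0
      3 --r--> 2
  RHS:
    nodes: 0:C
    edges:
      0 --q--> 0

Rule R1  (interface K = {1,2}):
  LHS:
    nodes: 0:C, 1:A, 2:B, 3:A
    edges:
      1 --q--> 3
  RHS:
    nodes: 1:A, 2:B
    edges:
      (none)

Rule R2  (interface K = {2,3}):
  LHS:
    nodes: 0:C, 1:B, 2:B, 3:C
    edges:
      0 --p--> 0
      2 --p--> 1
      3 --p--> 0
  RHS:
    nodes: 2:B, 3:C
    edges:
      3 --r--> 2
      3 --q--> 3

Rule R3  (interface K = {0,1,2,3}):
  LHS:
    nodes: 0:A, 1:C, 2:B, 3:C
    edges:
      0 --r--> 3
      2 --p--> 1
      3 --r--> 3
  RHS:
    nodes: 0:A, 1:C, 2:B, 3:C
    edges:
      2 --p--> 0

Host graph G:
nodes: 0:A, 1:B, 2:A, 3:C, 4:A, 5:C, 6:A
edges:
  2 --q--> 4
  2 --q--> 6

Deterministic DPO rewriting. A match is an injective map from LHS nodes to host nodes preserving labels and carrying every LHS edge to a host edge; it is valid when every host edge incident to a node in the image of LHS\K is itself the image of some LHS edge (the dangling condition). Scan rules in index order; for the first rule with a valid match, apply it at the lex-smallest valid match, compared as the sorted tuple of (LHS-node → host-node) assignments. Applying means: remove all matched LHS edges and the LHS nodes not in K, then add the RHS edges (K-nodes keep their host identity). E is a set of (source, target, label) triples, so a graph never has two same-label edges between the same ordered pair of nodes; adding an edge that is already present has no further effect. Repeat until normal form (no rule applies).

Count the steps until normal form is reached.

initial: |V|=7 |E|=2  E = 2-q->4 2-q->6
step 1: apply R1 at {0↦3, 1↦2, 2↦1, 3↦4}  → |V|=5 |E|=1  E = 2-q->6
step 2: apply R1 at {0↦5, 1↦2, 2↦1, 3↦6}  → |V|=3 |E|=0  E = ∅
final graph: no rule applies after step 2

Answer: 2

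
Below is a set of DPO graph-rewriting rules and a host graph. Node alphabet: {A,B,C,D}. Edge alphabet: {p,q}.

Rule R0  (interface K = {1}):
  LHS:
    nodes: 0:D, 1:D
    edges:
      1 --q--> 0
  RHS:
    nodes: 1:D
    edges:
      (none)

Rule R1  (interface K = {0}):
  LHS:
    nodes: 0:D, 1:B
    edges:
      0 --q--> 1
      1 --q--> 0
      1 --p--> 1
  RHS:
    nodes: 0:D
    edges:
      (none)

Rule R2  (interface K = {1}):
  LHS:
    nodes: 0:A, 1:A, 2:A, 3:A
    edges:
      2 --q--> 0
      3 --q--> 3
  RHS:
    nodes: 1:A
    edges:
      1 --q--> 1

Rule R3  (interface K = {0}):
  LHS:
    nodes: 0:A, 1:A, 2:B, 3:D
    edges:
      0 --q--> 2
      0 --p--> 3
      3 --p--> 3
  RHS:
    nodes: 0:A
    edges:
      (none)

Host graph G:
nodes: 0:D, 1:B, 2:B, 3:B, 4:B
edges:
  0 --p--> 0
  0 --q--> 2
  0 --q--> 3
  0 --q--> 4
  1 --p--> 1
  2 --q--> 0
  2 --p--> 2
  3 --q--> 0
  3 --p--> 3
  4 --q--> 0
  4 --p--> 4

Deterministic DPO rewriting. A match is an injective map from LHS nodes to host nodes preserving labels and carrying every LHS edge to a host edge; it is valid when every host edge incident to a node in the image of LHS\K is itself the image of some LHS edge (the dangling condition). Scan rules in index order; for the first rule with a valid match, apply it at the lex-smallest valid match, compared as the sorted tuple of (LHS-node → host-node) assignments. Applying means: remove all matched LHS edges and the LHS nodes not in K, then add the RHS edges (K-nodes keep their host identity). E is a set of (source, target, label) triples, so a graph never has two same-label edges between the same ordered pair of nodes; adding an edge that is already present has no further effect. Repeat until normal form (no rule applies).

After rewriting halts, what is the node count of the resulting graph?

initial: |V|=5 |E|=11  E = 0-p->0 0-q->2 0-q->3 0-q->4 1-p->1 2-q->0 2-p->2 3-q->0 3-p->3 4-q->0 4-p->4
step 1: apply R1 at {0↦0, 1↦2}  → |V|=4 |E|=8  E = 0-p->0 0-q->3 0-q->4 1-p->1 3-q->0 3-p->3 4-q->0 4-p->4
step 2: apply R1 at {0↦0, 1↦3}  → |V|=3 |E|=5  E = 0-p->0 0-q->4 1-p->1 4-q->0 4-p->4
step 3: apply R1 at {0↦0, 1↦4}  → |V|=2 |E|=2  E = 0-p->0 1-p->1
final graph: no rule applies after step 3
NF nodes: {0:D, 1:B}

Answer: 2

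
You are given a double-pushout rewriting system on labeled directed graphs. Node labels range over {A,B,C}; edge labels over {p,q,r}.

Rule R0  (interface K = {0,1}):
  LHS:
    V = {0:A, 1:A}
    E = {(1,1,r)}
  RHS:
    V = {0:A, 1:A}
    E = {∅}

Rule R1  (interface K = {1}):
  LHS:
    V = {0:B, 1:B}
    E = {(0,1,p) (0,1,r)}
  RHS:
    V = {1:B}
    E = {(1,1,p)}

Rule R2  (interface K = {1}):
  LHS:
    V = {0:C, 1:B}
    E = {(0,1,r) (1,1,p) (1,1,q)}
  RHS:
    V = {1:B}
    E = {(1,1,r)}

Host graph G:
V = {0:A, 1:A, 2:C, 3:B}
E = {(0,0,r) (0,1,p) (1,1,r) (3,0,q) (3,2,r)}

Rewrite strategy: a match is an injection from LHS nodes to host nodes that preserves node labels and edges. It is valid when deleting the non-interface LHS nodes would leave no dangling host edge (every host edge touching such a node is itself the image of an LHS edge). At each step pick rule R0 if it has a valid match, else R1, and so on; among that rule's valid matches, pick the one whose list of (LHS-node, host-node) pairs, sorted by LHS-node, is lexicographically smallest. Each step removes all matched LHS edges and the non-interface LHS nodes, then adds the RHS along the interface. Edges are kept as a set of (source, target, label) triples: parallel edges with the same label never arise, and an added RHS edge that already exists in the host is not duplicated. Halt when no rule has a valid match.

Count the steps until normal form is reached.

Answer: 2

Rewrite trace:
[0] host  ⇒  4 nodes, 5 edges  {0-r->0 0-p->1 1-r->1 3-q->0 3-r->2}
[1] R0 @ {0↦0, 1↦1}  ⇒  4 nodes, 4 edges  {0-r->0 0-p->1 3-q->0 3-r->2}
[2] R0 @ {0↦1, 1↦0}  ⇒  4 nodes, 3 edges  {0-p->1 3-q->0 3-r->2}
final graph: no rule applies after step 2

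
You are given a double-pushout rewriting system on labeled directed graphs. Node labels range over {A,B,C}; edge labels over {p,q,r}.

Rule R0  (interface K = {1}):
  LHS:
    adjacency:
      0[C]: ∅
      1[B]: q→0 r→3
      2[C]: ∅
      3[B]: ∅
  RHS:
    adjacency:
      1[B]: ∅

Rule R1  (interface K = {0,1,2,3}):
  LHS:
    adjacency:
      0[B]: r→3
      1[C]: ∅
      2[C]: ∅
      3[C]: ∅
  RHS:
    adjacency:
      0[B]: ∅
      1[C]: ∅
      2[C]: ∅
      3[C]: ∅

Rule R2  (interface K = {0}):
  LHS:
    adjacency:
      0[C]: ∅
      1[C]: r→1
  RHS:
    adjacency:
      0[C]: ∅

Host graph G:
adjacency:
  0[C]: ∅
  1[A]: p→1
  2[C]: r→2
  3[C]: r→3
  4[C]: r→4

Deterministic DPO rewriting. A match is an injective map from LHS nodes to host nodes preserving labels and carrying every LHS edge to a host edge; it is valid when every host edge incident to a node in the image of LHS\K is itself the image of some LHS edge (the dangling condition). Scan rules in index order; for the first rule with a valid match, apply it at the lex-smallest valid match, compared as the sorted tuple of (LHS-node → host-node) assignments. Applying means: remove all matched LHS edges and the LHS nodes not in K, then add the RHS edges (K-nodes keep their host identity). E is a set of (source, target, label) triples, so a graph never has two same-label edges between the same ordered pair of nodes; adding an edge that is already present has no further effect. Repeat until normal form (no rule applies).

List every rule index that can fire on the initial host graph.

R0: no valid match — LHS pattern not found
R1: no valid match — LHS pattern not found
R2: 9 valid matches — {0↦0, 1↦2}, {0↦0, 1↦3}, {0↦0, 1↦4} (+6 more)

Answer: [R2]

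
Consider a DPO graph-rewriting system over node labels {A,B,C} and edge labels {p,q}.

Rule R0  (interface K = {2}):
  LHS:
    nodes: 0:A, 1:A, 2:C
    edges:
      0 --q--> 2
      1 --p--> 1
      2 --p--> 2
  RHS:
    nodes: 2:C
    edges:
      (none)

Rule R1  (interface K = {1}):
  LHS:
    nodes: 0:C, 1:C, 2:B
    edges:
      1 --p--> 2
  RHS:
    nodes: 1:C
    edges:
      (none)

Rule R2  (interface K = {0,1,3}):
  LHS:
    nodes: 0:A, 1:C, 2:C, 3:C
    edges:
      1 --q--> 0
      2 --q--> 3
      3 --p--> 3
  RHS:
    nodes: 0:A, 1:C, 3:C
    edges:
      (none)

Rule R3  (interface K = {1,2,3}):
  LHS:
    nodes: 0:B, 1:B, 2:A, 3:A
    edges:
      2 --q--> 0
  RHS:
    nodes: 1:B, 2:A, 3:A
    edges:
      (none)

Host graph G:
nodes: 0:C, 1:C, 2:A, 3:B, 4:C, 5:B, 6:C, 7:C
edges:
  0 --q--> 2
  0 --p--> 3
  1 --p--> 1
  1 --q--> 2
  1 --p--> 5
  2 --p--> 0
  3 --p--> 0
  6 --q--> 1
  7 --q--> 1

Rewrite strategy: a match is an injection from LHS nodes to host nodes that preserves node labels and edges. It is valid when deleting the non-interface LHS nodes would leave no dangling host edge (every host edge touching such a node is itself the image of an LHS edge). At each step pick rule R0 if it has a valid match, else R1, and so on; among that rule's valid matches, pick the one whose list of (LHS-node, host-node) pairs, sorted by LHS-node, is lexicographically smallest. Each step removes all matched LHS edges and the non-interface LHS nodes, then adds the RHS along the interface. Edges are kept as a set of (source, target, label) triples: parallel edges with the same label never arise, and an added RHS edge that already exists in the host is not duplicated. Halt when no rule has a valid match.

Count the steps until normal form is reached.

start.  V:8 E:9  edges: 0-q->2 0-p->3 1-p->1 1-q->2 1-p->5 2-p->0 3-p->0 6-q->1 7-q->1
1. fire R1 via {0↦4, 1↦1, 2↦5}  →  V:6 E:8  edges: 0-q->2 0-p->3 1-p->1 1-q->2 2-p->0 3-p->0 6-q->1 7-q->1
2. fire R2 via {0↦2, 1↦0, 2↦6, 3↦1}  →  V:5 E:5  edges: 0-p->3 1-q->2 2-p->0 3-p->0 7-q->1
normal form: no rule applies after step 2

Answer: 2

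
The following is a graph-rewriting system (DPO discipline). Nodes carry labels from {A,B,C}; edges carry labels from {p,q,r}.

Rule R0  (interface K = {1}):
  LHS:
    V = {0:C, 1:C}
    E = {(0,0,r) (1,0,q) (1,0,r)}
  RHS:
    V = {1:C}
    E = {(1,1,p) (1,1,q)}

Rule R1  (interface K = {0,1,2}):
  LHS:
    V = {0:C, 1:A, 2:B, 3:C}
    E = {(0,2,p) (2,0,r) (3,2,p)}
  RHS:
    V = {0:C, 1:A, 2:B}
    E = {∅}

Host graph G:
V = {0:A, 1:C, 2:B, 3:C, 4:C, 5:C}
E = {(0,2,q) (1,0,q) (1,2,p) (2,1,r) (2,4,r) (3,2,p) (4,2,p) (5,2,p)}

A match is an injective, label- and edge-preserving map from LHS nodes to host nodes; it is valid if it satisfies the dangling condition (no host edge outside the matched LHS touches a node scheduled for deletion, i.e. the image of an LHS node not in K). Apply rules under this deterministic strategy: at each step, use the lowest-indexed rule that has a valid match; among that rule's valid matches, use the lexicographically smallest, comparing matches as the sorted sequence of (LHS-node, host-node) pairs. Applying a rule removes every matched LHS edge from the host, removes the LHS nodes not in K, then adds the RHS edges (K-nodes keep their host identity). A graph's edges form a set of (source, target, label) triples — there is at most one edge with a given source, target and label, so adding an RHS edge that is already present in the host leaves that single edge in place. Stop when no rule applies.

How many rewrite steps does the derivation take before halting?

Answer: 2

Derivation:
[0] host  ⇒  6 nodes, 8 edges  {0-q->2 1-q->0 1-p->2 2-r->1 2-r->4 3-p->2 4-p->2 5-p->2}
[1] R1 @ {0↦1, 1↦0, 2↦2, 3↦3}  ⇒  5 nodes, 5 edges  {0-q->2 1-q->0 2-r->4 4-p->2 5-p->2}
[2] R1 @ {0↦4, 1↦0, 2↦2, 3↦5}  ⇒  4 nodes, 2 edges  {0-q->2 1-q->0}
halt: no rule applies after step 2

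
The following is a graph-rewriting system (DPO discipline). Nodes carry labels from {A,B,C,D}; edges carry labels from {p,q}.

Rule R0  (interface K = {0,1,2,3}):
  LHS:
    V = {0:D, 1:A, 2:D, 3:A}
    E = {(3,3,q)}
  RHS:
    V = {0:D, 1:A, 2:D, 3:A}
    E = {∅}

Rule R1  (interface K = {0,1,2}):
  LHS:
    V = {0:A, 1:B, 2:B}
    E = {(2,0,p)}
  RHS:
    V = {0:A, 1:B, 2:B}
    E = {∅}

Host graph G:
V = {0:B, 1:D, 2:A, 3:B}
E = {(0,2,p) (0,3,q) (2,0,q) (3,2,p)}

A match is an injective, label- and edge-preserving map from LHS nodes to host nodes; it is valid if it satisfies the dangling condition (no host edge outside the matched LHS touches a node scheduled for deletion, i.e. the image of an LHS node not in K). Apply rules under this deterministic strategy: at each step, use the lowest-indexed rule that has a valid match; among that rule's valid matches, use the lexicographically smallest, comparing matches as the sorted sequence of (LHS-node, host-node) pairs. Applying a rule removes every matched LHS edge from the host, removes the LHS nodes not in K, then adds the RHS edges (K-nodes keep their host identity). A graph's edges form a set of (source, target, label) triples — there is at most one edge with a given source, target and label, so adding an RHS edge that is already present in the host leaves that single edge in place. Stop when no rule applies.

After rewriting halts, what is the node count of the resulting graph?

start.  V:4 E:4  edges: 0-p->2 0-q->3 2-q->0 3-p->2
1. fire R1 via {0↦2, 1↦0, 2↦3}  →  V:4 E:3  edges: 0-p->2 0-q->3 2-q->0
2. fire R1 via {0↦2, 1↦3, 2↦0}  →  V:4 E:2  edges: 0-q->3 2-q->0
halt: no rule applies after step 2
NF nodes: {0:B, 1:D, 2:A, 3:B}

Answer: 4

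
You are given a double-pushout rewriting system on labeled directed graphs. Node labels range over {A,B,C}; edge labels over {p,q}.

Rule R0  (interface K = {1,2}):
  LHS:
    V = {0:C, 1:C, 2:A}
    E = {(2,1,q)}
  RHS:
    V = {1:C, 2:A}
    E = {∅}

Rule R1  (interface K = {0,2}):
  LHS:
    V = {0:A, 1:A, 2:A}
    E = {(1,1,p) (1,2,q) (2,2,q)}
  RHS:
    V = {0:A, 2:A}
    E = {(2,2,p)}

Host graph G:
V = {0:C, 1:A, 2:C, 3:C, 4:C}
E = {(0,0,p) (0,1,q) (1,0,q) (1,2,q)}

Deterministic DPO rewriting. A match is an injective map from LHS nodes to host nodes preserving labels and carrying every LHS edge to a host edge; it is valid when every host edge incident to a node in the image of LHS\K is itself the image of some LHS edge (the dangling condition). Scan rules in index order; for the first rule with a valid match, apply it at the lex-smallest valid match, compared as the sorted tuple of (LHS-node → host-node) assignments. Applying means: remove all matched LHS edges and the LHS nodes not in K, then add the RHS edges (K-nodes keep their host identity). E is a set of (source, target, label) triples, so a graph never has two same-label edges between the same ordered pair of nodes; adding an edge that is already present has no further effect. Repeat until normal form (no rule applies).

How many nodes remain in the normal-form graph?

Answer: 3

Derivation:
[0] host  ⇒  5 nodes, 4 edges  {0-p->0 0-q->1 1-q->0 1-q->2}
[1] R0 @ {0↦3, 1↦0, 2↦1}  ⇒  4 nodes, 3 edges  {0-p->0 0-q->1 1-q->2}
[2] R0 @ {0↦4, 1↦2, 2↦1}  ⇒  3 nodes, 2 edges  {0-p->0 0-q->1}
normal form: no rule applies after step 2
NF nodes: {0:C, 1:A, 2:C}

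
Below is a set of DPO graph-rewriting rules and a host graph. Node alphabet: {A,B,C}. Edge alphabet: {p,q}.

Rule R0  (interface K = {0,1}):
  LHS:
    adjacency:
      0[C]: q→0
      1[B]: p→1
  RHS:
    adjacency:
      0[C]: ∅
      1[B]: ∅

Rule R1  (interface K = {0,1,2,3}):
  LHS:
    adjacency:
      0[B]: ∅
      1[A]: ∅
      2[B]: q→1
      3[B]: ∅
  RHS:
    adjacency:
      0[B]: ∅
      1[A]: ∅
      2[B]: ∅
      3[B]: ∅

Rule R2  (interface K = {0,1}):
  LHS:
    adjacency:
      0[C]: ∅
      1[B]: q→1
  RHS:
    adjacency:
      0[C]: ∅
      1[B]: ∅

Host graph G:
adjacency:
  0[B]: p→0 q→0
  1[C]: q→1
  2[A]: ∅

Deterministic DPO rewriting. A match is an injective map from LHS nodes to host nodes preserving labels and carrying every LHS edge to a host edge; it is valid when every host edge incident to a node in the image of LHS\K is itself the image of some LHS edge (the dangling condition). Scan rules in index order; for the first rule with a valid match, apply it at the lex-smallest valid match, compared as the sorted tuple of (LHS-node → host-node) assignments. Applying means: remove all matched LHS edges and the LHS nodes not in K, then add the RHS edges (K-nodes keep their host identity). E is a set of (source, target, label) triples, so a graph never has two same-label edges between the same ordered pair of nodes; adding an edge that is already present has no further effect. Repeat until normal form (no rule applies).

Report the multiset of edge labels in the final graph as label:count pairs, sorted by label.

Answer: (no edges)

Steps:
[0] host  ⇒  3 nodes, 3 edges  {0-p->0 0-q->0 1-q->1}
[1] R0 @ {0↦1, 1↦0}  ⇒  3 nodes, 1 edges  {0-q->0}
[2] R2 @ {0↦1, 1↦0}  ⇒  3 nodes, 0 edges  {∅}
halt: no rule applies after step 2
NF edges: []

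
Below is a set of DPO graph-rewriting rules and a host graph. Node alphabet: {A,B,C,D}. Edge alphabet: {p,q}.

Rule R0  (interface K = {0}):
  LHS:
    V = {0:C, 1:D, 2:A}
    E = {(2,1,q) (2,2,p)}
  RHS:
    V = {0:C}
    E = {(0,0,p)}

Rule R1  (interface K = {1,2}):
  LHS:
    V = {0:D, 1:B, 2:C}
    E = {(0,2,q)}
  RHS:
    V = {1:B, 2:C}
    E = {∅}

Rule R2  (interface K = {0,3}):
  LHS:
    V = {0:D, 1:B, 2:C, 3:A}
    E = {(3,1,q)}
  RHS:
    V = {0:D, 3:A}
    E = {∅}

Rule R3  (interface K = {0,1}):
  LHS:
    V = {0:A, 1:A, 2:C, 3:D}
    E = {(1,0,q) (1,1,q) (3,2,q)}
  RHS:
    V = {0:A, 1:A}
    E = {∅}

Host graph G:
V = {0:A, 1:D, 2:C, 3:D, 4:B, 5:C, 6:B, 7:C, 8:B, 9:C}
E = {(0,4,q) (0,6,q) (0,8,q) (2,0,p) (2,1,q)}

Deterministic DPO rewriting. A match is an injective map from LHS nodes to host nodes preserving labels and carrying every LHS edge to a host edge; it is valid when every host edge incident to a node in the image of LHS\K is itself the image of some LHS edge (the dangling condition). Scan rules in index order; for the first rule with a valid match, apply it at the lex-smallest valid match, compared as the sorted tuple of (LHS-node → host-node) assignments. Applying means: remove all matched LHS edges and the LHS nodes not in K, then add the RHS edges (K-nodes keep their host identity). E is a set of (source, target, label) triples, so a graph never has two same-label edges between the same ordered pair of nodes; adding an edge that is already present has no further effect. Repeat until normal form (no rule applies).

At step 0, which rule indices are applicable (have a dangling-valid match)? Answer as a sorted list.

Answer: [R2]

Rewrite trace:
R0: no valid match — LHS pattern not found
R1: no valid match — LHS pattern not found
R2: 18 valid matches — {0↦1, 1↦4, 2↦5, 3↦0}, {0↦1, 1↦4, 2↦7, 3↦0}, {0↦1, 1↦4, 2↦9, 3↦0} (+15 more)
R3: no valid match — LHS pattern not found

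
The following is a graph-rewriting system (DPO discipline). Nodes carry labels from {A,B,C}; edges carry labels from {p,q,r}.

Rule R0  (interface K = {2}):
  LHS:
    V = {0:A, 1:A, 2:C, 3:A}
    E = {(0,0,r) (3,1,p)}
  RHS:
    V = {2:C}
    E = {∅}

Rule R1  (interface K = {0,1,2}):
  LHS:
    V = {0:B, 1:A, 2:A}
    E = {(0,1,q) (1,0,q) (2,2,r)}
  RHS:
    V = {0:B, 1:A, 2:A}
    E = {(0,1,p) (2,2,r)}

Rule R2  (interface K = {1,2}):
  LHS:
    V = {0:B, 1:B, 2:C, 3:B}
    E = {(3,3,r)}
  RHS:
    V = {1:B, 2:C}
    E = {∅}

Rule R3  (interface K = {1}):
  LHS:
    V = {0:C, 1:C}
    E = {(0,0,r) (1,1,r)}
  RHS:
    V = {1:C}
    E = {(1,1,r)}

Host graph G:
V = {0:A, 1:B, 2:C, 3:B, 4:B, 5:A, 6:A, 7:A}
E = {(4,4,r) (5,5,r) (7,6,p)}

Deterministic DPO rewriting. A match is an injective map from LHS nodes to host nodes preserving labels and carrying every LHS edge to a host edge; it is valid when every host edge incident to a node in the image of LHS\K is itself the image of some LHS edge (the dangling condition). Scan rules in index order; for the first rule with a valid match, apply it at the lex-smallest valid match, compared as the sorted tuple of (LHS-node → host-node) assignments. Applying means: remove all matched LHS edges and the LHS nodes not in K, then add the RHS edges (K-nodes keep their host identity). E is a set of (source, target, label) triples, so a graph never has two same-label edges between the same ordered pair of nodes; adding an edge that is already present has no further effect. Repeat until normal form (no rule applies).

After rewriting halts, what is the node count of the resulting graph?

Answer: 3

Steps:
initial: |V|=8 |E|=3  E = 4-r->4 5-r->5 7-p->6
step 1: apply R0 at {0↦5, 1↦6, 2↦2, 3↦7}  → |V|=5 |E|=1  E = 4-r->4
step 2: apply R2 at {0↦1, 1↦3, 2↦2, 3↦4}  → |V|=3 |E|=0  E = ∅
halt: no rule applies after step 2
NF nodes: {0:A, 2:C, 3:B}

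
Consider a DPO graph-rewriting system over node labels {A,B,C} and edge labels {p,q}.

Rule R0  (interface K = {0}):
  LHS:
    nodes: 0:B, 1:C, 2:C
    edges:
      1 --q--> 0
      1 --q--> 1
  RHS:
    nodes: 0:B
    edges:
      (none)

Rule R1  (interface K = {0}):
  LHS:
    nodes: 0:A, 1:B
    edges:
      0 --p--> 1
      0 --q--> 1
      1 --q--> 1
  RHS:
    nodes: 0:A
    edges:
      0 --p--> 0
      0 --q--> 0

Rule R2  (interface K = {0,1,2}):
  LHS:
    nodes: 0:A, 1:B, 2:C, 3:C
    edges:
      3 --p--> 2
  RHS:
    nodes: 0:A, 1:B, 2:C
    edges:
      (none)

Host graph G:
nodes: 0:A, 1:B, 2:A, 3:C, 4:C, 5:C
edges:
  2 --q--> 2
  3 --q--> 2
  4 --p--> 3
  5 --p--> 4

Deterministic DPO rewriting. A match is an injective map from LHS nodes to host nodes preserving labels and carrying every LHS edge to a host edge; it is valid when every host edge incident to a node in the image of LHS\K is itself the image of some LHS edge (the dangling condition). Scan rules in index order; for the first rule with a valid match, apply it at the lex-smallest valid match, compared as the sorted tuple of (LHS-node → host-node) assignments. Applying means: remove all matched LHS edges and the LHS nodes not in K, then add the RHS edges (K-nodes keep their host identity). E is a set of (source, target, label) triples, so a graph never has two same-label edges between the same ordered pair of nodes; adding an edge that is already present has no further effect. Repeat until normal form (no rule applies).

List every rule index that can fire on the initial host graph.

R0: no valid match — LHS pattern not found
R1: no valid match — LHS pattern not found
R2: 2 valid matches — {0↦0, 1↦1, 2↦4, 3↦5}, {0↦2, 1↦1, 2↦4, 3↦5}

Answer: [R2]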